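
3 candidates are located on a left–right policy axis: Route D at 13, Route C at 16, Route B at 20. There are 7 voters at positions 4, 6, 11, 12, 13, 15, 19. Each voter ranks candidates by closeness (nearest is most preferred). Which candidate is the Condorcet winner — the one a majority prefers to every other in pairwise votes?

With single-peaked preferences on a line, the Condorcet winner is the candidate closest to the median voter.
The median voter (position 12) is closest to Route D at 13.
Check: Route D vs Route B — voters closer to Route D: 6 of 7.

Route D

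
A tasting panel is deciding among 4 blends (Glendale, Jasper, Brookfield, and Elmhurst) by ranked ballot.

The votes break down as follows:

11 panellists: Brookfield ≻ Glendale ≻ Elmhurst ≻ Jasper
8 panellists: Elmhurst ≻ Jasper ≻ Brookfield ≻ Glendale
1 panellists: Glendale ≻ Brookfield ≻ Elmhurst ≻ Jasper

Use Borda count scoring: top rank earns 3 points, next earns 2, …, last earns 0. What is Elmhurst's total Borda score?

36

Borda scores:
  Glendale: 11·2 + 8·0 + 3 = 25
  Jasper: 11·0 + 8·2 + 0 = 16
  Brookfield: 11·3 + 8·1 + 2 = 43
  Elmhurst: 11·1 + 8·3 + 1 = 36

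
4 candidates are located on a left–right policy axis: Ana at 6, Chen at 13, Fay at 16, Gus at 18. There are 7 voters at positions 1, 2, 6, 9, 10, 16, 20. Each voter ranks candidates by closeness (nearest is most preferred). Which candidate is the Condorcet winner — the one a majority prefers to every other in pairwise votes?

With single-peaked preferences on a line, the Condorcet winner is the candidate closest to the median voter.
The median voter (position 9) is closest to Ana at 6.
Check: Ana vs Gus — voters closer to Ana: 5 of 7.

Ana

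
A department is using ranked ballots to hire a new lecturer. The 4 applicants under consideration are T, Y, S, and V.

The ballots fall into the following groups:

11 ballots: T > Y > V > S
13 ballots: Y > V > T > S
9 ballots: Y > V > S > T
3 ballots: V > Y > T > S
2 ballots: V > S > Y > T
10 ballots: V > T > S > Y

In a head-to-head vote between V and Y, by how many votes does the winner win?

Ballots ranking V above Y: 3+2+10 = 15.
Ballots ranking Y above V: 11+13+9 = 33.
Y wins 33–15, a margin of 18.

18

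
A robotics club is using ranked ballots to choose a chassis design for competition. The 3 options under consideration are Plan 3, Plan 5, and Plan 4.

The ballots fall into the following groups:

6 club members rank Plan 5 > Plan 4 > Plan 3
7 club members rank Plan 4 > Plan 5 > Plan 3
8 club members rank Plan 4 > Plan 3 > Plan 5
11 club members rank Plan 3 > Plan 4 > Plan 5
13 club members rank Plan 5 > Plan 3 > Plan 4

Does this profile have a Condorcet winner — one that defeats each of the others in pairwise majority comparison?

Head-to-head results (45 voters total):
Plan 3 vs Plan 5: Plan 5 wins 26–19.
Plan 3 vs Plan 4: Plan 3 wins 24–21.
Plan 5 vs Plan 4: Plan 4 wins 26–19.
No candidate beats all others: Plan 3 beats Plan 4 beats Plan 5 beats Plan 3, a majority cycle.

No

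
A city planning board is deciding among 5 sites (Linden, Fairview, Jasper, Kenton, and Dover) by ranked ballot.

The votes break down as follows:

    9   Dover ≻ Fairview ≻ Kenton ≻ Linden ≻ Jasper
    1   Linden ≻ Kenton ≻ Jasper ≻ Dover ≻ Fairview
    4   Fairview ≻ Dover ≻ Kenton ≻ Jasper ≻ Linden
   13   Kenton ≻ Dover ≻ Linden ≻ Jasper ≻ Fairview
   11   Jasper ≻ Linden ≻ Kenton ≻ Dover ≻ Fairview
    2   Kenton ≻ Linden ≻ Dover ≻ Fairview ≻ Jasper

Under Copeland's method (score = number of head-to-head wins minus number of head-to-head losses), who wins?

Kenton

Pairwise results:
  Linden vs Fairview: Linden wins 27–13.
  Linden vs Jasper: Linden wins 25–15.
  Linden vs Kenton: Kenton wins 28–12.
  Linden vs Dover: Dover wins 26–14.
  Fairview vs Jasper: Jasper wins 25–15.
  Fairview vs Kenton: Kenton wins 27–13.
  Fairview vs Dover: Dover wins 36–4.
  Jasper vs Kenton: Kenton wins 29–11.
  Jasper vs Dover: Dover wins 28–12.
  Kenton vs Dover: Kenton wins 27–13.
Copeland scores (wins − losses):
  Linden: 2 − 2 = 0
  Fairview: 0 − 4 = -4
  Jasper: 1 − 3 = -2
  Kenton: 4 − 0 = 4
  Dover: 3 − 1 = 2
Kenton has the best Copeland score.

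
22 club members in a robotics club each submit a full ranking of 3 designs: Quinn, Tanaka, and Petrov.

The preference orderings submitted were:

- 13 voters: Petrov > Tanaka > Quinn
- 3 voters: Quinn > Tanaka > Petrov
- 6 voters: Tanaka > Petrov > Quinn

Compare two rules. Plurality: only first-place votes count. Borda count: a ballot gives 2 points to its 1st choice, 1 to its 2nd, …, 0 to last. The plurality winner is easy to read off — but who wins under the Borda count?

Petrov

Plurality first-place counts: Quinn 3, Tanaka 6, Petrov 13 → Petrov.
Borda totals: Quinn 6, Tanaka 28, Petrov 32 → Petrov.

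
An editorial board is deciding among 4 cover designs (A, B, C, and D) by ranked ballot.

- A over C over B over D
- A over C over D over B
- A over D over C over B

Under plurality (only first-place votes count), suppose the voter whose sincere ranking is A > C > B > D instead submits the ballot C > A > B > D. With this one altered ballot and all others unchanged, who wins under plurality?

A

First-place totals with the altered ballot: A 2, B 0, C 1, D 0.
The winner is unchanged: still A.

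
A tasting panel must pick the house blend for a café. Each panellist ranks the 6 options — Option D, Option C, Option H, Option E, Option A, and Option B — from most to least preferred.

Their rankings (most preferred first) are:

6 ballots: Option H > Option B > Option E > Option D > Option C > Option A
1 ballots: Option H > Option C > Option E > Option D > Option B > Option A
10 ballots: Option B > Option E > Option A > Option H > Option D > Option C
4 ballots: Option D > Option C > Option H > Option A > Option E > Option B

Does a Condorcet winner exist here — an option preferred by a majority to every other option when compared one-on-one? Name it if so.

Option H

Head-to-head results (21 voters total):
Option D vs Option C: Option D wins 20–1.
Option D vs Option H: Option H wins 17–4.
Option D vs Option E: Option E wins 17–4.
Option D vs Option A: Option D wins 11–10.
Option D vs Option B: Option B wins 16–5.
Option C vs Option H: Option H wins 17–4.
Option C vs Option E: Option E wins 16–5.
Option C vs Option A: Option C wins 11–10.
Option C vs Option B: Option B wins 16–5.
Option H vs Option E: Option H wins 11–10.
Option H vs Option A: Option H wins 11–10.
Option H vs Option B: Option H wins 11–10.
Option E vs Option A: Option E wins 17–4.
Option E vs Option B: Option B wins 16–5.
Option A vs Option B: Option B wins 17–4.
Option H beats each rival — Option D (17–4), Option C (17–4), Option E (11–10), Option A (11–10), Option B (11–10) — so Option H is the Condorcet winner.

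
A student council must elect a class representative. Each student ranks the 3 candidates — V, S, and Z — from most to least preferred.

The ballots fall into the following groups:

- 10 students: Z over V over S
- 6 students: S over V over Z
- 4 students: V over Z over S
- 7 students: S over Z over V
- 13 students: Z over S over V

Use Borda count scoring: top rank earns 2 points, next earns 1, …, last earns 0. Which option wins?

Borda scores:
  V: 10·1 + 6·1 + 4·2 + 7·0 + 13·0 = 24
  S: 10·0 + 6·2 + 4·0 + 7·2 + 13·1 = 39
  Z: 10·2 + 6·0 + 4·1 + 7·1 + 13·2 = 57
Z has the highest total.

Z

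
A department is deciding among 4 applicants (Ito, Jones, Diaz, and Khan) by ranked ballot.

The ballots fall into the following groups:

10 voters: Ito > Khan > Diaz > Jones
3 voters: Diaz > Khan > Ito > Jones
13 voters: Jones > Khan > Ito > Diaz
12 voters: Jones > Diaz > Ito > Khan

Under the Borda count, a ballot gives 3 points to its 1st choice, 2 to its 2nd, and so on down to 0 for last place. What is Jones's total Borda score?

75

Borda scores:
  Ito: 10·3 + 3·1 + 13·1 + 12·1 = 58
  Jones: 10·0 + 3·0 + 13·3 + 12·3 = 75
  Diaz: 10·1 + 3·3 + 13·0 + 12·2 = 43
  Khan: 10·2 + 3·2 + 13·2 + 12·0 = 52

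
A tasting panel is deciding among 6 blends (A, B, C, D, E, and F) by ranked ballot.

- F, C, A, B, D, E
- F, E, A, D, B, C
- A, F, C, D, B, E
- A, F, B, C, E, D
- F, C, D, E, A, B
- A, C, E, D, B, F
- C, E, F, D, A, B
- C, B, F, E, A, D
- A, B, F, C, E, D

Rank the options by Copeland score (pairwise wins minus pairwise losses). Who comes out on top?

Pairwise results:
  A vs B: A wins 8–1.
  A vs C: A wins 5–4.
  A vs D: A wins 7–2.
  A vs E: A wins 5–4.
  A vs F: F wins 5–4.
  B vs C: C wins 6–3.
  B vs D: D wins 5–4.
  B vs E: B wins 5–4.
  B vs F: F wins 6–3.
  C vs D: C wins 8–1.
  C vs E: C wins 8–1.
  C vs F: F wins 6–3.
  D vs E: E wins 6–3.
  D vs F: F wins 8–1.
  E vs F: F wins 7–2.
Copeland scores (wins − losses):
  A: 4 − 1 = 3
  B: 1 − 4 = -3
  C: 3 − 2 = 1
  D: 1 − 4 = -3
  E: 1 − 4 = -3
  F: 5 − 0 = 5
F has the best Copeland score.

F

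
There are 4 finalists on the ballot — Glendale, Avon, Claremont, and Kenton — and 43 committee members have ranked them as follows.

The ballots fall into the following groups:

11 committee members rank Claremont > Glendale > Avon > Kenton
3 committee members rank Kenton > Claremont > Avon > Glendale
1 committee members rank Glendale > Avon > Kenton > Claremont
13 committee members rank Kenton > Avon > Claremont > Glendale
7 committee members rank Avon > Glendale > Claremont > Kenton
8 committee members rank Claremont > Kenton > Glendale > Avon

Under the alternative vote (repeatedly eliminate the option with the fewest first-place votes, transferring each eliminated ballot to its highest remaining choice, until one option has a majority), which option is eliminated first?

Glendale

Round 1: Claremont 19, Kenton 16, Avon 7, Glendale 1. Glendale has the fewest and is eliminated.
Round 2: Claremont 19, Kenton 16, Avon 8. Avon has the fewest and is eliminated.
Round 3: Claremont 26, Kenton 17. Claremont has a majority.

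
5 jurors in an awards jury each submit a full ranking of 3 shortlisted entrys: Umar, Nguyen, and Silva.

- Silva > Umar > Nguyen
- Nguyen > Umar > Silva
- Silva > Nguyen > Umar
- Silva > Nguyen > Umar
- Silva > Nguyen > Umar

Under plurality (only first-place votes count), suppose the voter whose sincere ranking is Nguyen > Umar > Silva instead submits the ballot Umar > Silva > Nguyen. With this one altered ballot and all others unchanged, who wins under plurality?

First-place totals with the altered ballot: Umar 1, Nguyen 0, Silva 4.
The winner is unchanged: still Silva.

Silva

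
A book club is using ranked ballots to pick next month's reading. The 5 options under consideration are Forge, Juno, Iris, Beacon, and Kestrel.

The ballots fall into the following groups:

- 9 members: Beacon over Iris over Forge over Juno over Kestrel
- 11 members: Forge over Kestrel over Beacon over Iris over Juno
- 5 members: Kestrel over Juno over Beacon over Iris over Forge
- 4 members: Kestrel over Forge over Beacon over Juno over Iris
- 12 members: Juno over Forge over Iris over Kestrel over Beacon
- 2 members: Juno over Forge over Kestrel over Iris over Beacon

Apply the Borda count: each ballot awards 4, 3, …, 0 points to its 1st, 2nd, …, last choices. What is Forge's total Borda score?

Borda scores:
  Forge: 9·2 + 11·4 + 5·0 + 4·3 + 12·3 + 2·3 = 116
  Juno: 9·1 + 11·0 + 5·3 + 4·1 + 12·4 + 2·4 = 84
  Iris: 9·3 + 11·1 + 5·1 + 4·0 + 12·2 + 2·1 = 69
  Beacon: 9·4 + 11·2 + 5·2 + 4·2 + 12·0 + 2·0 = 76
  Kestrel: 9·0 + 11·3 + 5·4 + 4·4 + 12·1 + 2·2 = 85

116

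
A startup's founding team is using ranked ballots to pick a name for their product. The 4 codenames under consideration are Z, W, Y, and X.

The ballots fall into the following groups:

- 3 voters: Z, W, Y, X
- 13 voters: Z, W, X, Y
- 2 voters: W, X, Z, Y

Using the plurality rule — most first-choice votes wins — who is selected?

First-place vote totals:
  Z: 16
  W: 2
  Y: 0
  X: 0
Z has the most first-place votes.

Z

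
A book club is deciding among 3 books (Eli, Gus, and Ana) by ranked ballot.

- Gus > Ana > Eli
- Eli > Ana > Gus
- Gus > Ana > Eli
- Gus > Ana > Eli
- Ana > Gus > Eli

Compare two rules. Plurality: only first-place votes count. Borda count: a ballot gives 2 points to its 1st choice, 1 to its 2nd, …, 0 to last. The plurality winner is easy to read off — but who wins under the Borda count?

Plurality first-place counts: Eli 1, Gus 3, Ana 1 → Gus.
Borda totals: Eli 2, Gus 7, Ana 6 → Gus.

Gus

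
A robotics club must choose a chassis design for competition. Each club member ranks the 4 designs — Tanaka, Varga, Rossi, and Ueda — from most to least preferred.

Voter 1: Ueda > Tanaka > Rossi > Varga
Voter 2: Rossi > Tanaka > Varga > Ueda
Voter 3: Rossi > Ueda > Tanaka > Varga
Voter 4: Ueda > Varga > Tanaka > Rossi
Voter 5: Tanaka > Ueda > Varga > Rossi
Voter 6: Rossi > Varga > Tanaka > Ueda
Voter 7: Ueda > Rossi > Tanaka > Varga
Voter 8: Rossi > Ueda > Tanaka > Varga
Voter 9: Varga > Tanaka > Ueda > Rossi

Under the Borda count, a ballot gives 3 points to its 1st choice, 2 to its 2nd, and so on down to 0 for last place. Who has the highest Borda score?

Borda scores:
  Tanaka: 2 + 2 + 1 + 1 + 3 + 1 + 1 + 1 + 2 = 14
  Varga: 0 + 1 + 0 + 2 + 1 + 2 + 0 + 0 + 3 = 9
  Rossi: 1 + 3 + 3 + 0 + 0 + 3 + 2 + 3 + 0 = 15
  Ueda: 3 + 0 + 2 + 3 + 2 + 0 + 3 + 2 + 1 = 16
Ueda has the highest total.

Ueda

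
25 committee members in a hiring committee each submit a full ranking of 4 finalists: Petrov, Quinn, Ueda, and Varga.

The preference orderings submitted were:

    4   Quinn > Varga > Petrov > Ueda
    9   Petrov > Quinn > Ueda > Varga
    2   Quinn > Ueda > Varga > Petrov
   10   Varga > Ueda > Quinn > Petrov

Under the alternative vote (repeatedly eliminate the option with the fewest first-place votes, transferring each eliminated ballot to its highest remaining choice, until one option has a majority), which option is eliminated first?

Ueda

Round 1: Varga 10, Petrov 9, Quinn 6, Ueda 0. Ueda has the fewest and is eliminated.
Round 2: Varga 10, Petrov 9, Quinn 6. Quinn has the fewest and is eliminated.
Round 3: Varga 16, Petrov 9. Varga has a majority.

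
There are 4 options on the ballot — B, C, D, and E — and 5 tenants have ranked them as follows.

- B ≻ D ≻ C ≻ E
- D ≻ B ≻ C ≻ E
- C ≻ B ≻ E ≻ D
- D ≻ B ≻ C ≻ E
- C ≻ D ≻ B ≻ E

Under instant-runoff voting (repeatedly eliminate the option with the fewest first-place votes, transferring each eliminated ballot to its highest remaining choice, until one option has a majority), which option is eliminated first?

E

Round 1: C 2, D 2, B 1, E 0. E has the fewest and is eliminated.
Round 2: C 2, D 2, B 1. B has the fewest and is eliminated.
Round 3: D 3, C 2. D has a majority.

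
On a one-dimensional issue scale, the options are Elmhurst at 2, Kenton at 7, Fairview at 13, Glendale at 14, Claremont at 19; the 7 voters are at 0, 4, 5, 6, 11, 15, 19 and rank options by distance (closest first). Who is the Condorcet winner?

With single-peaked preferences on a line, the Condorcet winner is the candidate closest to the median voter.
The median voter (position 6) is closest to Kenton at 7.
Check: Kenton vs Claremont — voters closer to Kenton: 5 of 7.

Kenton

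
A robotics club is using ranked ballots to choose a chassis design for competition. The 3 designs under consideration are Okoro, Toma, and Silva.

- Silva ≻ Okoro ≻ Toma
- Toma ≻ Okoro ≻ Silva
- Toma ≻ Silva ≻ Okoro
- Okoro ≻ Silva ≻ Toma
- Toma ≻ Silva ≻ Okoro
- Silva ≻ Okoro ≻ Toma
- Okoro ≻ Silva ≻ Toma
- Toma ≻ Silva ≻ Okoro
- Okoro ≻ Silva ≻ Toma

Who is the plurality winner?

Toma

First-place vote totals:
  Okoro: 3
  Toma: 4
  Silva: 2
Toma has the most first-place votes.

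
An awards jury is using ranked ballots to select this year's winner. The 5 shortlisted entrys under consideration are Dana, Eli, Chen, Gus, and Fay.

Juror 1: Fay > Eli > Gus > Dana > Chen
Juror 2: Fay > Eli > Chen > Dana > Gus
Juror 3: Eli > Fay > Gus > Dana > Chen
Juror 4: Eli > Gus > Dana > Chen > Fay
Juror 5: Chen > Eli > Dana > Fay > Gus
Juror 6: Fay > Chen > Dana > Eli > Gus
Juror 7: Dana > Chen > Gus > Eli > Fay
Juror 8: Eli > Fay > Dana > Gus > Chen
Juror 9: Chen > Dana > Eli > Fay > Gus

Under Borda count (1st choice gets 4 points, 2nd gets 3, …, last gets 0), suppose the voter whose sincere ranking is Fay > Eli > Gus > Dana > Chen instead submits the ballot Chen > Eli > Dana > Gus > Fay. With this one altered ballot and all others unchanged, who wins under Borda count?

Eli

Borda totals with the altered ballot: Dana 19, Eli 25, Chen 21, Gus 9, Fay 16.
The winner is unchanged: still Eli.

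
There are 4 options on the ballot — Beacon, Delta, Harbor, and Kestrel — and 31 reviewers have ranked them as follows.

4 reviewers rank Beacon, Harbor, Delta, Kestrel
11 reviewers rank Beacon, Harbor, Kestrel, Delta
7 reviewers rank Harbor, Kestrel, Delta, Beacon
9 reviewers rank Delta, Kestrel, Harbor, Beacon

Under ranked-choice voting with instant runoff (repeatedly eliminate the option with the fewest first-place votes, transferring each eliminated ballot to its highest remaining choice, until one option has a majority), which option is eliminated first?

Kestrel

Round 1: Beacon 15, Delta 9, Harbor 7, Kestrel 0. Kestrel has the fewest and is eliminated.
Round 2: Beacon 15, Delta 9, Harbor 7. Harbor has the fewest and is eliminated.
Round 3: Delta 16, Beacon 15. Delta has a majority.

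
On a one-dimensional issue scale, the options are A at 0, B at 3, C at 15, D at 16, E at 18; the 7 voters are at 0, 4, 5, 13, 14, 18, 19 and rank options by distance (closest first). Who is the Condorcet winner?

C

With single-peaked preferences on a line, the Condorcet winner is the candidate closest to the median voter.
The median voter (position 13) is closest to C at 15.
Check: C vs B — voters closer to C: 4 of 7.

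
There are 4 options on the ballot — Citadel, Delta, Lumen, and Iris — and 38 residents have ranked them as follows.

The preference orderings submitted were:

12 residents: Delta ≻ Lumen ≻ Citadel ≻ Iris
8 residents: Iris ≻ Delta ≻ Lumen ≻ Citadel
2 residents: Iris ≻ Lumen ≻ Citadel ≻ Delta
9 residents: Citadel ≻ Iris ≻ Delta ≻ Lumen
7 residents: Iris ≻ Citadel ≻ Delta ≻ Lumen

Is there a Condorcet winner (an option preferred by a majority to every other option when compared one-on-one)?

No

Head-to-head results (38 voters total):
Citadel vs Delta: Delta wins 20–18.
Citadel vs Lumen: Lumen wins 22–16.
Citadel vs Iris: Citadel wins 21–17.
Delta vs Lumen: Delta wins 36–2.
Delta vs Iris: Iris wins 26–12.
Lumen vs Iris: Iris wins 26–12.
No candidate beats all others: Citadel beats Iris beats Delta beats Citadel, a majority cycle.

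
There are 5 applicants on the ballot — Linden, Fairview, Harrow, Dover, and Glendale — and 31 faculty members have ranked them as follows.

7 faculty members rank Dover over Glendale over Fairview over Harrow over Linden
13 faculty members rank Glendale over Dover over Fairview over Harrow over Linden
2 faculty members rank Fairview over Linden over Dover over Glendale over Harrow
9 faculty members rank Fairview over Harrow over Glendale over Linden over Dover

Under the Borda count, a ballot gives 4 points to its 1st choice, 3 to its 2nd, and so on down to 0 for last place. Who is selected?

Glendale

Borda scores:
  Linden: 7·0 + 13·0 + 2·3 + 9·1 = 15
  Fairview: 7·2 + 13·2 + 2·4 + 9·4 = 84
  Harrow: 7·1 + 13·1 + 2·0 + 9·3 = 47
  Dover: 7·4 + 13·3 + 2·2 + 9·0 = 71
  Glendale: 7·3 + 13·4 + 2·1 + 9·2 = 93
Glendale has the highest total.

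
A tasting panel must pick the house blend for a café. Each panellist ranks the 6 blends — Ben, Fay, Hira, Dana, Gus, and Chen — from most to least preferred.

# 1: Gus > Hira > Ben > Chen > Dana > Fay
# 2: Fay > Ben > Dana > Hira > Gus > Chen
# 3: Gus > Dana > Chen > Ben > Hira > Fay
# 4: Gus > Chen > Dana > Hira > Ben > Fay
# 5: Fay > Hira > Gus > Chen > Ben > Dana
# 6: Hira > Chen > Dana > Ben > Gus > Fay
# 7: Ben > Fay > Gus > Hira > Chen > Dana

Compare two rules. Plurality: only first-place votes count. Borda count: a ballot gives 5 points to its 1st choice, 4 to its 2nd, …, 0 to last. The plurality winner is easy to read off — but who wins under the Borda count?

Plurality first-place counts: Ben 1, Fay 2, Hira 1, Dana 0, Gus 3, Chen 0 → Gus.
Borda totals: Ben 18, Fay 14, Hira 20, Dana 14, Gus 23, Chen 16 → Gus.

Gus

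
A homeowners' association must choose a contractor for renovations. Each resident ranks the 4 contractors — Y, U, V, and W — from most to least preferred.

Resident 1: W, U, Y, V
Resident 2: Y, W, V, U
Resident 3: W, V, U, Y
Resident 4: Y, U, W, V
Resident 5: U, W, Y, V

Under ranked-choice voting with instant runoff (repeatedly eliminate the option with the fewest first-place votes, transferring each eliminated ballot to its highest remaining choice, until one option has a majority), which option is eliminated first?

V

Round 1: Y 2, W 2, U 1, V 0. V has the fewest and is eliminated.
Round 2: Y 2, W 2, U 1. U has the fewest and is eliminated.
Round 3: W 3, Y 2. W has a majority.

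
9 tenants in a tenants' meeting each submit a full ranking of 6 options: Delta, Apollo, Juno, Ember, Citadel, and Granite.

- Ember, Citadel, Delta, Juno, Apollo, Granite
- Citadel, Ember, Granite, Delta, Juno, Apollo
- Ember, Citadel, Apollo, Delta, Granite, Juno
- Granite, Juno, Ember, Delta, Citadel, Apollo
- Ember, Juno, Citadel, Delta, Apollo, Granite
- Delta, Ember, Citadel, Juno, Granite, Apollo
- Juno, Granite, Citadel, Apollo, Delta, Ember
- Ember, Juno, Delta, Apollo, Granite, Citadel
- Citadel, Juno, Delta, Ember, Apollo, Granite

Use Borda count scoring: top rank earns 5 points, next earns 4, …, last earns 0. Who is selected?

Borda scores:
  Delta: 3 + 2 + 2 + 2 + 2 + 5 + 1 + 3 + 3 = 23
  Apollo: 1 + 0 + 3 + 0 + 1 + 0 + 2 + 2 + 1 = 10
  Juno: 2 + 1 + 0 + 4 + 4 + 2 + 5 + 4 + 4 = 26
  Ember: 5 + 4 + 5 + 3 + 5 + 4 + 0 + 5 + 2 = 33
  Citadel: 4 + 5 + 4 + 1 + 3 + 3 + 3 + 0 + 5 = 28
  Granite: 0 + 3 + 1 + 5 + 0 + 1 + 4 + 1 + 0 = 15
Ember has the highest total.

Ember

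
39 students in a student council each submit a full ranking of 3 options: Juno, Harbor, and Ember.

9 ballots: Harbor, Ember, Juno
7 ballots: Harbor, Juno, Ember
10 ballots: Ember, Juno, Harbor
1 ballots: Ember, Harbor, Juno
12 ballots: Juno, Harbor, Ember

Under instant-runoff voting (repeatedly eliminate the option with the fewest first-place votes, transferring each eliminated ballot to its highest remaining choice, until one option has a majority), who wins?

Round 1: Harbor 16, Juno 12, Ember 11. Ember has the fewest and is eliminated.
Round 2: Juno 22, Harbor 17. Juno has a majority.

Juno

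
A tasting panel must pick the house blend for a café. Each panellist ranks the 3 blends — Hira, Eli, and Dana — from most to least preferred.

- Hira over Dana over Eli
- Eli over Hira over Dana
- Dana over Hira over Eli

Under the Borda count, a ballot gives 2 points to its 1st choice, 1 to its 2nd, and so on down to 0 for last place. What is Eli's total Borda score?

2

Borda scores:
  Hira: 2 + 1 + 1 = 4
  Eli: 0 + 2 + 0 = 2
  Dana: 1 + 0 + 2 = 3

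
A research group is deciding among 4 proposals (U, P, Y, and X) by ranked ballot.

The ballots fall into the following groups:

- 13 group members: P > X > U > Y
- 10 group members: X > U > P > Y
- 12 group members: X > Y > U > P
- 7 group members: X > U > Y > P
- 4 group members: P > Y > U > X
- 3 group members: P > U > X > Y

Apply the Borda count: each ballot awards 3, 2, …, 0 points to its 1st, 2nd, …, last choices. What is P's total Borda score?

70

Borda scores:
  U: 13·1 + 10·2 + 12·1 + 7·2 + 4·1 + 3·2 = 69
  P: 13·3 + 10·1 + 12·0 + 7·0 + 4·3 + 3·3 = 70
  Y: 13·0 + 10·0 + 12·2 + 7·1 + 4·2 + 3·0 = 39
  X: 13·2 + 10·3 + 12·3 + 7·3 + 4·0 + 3·1 = 116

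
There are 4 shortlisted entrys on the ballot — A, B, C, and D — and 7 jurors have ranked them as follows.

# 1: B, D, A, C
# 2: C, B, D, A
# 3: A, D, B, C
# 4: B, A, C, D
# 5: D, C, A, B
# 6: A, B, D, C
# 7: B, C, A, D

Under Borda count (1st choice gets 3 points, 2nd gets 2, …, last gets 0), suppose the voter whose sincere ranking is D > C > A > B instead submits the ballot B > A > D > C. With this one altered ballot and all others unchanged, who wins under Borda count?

B

Borda totals with the altered ballot: A 12, B 17, C 6, D 7.
The winner is unchanged: still B.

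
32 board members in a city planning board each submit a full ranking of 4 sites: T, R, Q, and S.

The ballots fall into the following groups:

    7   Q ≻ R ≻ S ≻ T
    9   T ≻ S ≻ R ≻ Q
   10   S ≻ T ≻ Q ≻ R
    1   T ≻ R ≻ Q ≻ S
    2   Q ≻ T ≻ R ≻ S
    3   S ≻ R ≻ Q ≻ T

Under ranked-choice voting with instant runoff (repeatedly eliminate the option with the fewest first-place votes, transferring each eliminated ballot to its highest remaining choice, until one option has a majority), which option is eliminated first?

R

Round 1: S 13, T 10, Q 9, R 0. R has the fewest and is eliminated.
Round 2: S 13, T 10, Q 9. Q has the fewest and is eliminated.
Round 3: S 20, T 12. S has a majority.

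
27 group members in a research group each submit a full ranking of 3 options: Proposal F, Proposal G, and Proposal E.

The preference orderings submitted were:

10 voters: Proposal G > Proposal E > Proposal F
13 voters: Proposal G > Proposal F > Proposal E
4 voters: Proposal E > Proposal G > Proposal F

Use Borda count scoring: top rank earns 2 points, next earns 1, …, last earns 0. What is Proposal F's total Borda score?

13

Borda scores:
  Proposal F: 10·0 + 13·1 + 4·0 = 13
  Proposal G: 10·2 + 13·2 + 4·1 = 50
  Proposal E: 10·1 + 13·0 + 4·2 = 18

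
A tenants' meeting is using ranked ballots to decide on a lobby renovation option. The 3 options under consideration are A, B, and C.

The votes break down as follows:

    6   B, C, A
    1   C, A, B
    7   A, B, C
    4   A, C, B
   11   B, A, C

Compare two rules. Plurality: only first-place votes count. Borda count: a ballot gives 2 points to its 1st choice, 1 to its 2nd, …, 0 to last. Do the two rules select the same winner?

Plurality first-place counts: A 11, B 17, C 1 → B.
Borda totals: A 34, B 41, C 12 → B.
The two rules agree on B.

Yes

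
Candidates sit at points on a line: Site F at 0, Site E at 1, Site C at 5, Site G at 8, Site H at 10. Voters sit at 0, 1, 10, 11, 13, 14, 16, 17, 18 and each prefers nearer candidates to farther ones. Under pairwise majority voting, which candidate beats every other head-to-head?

Site H

With single-peaked preferences on a line, the Condorcet winner is the candidate closest to the median voter.
The median voter (position 13) is closest to Site H at 10.
Check: Site H vs Site G — voters closer to Site H: 7 of 9.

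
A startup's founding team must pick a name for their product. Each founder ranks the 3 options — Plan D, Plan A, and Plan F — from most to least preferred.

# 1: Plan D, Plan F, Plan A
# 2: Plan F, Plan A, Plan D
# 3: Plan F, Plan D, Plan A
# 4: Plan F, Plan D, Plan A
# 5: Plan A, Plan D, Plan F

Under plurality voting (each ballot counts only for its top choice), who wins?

First-place vote totals:
  Plan D: 1
  Plan A: 1
  Plan F: 3
Plan F has the most first-place votes.

Plan F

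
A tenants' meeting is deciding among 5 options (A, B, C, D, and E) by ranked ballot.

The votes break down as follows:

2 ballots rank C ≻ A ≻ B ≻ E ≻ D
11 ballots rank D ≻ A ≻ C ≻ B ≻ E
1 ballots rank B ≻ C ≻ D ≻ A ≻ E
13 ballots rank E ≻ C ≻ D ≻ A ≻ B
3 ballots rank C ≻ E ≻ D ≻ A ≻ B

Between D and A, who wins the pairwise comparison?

D

Ballots ranking D above A: 11+1+13+3 = 28.
Ballots ranking A above D: 2.
D wins the head-to-head, 28–2.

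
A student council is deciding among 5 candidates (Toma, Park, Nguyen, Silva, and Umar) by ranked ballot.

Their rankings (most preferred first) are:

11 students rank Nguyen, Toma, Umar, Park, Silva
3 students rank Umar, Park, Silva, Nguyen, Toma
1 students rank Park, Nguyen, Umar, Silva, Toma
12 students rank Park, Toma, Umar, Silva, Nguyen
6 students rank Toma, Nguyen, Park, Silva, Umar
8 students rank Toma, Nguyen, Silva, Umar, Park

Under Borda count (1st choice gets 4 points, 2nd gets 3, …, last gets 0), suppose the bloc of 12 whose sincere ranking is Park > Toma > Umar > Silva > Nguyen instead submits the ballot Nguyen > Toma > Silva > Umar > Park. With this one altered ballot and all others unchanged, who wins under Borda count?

Nguyen

Borda totals with the altered ballot: Toma 125, Park 36, Nguyen 140, Silva 53, Umar 56.
The switch changes the winner from Toma to Nguyen.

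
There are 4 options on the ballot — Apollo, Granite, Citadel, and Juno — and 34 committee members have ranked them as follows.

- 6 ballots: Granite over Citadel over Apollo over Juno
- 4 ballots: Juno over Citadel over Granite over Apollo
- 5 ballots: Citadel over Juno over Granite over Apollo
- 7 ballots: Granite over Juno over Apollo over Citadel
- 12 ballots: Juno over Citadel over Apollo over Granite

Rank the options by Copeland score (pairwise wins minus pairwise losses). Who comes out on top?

Juno

Pairwise results:
  Apollo vs Granite: Granite wins 22–12.
  Apollo vs Citadel: Citadel wins 27–7.
  Apollo vs Juno: Juno wins 28–6.
  Granite vs Citadel: Citadel wins 21–13.
  Granite vs Juno: Juno wins 21–13.
  Citadel vs Juno: Juno wins 23–11.
Copeland scores (wins − losses):
  Apollo: 0 − 3 = -3
  Granite: 1 − 2 = -1
  Citadel: 2 − 1 = 1
  Juno: 3 − 0 = 3
Juno has the best Copeland score.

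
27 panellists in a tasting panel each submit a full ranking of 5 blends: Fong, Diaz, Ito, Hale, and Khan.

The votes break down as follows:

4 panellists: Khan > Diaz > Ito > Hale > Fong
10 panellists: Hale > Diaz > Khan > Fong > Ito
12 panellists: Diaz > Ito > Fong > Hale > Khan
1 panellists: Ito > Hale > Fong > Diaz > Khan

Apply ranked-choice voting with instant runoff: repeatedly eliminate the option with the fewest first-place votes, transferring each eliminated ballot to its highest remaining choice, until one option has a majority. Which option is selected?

Round 1: Diaz 12, Hale 10, Khan 4, Ito 1, Fong 0. Fong has the fewest and is eliminated.
Round 2: Diaz 12, Hale 10, Khan 4, Ito 1. Ito has the fewest and is eliminated.
Round 3: Diaz 12, Hale 11, Khan 4. Khan has the fewest and is eliminated.
Round 4: Diaz 16, Hale 11. Diaz has a majority.

Diaz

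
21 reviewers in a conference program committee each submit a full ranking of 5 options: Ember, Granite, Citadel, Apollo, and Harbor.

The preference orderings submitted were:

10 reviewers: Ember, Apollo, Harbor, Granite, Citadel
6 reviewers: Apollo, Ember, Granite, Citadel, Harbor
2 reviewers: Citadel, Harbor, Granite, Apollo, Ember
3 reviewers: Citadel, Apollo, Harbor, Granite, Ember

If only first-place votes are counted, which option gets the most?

First-place vote totals:
  Ember: 10
  Granite: 0
  Citadel: 5
  Apollo: 6
  Harbor: 0
Ember has the most first-place votes.

Ember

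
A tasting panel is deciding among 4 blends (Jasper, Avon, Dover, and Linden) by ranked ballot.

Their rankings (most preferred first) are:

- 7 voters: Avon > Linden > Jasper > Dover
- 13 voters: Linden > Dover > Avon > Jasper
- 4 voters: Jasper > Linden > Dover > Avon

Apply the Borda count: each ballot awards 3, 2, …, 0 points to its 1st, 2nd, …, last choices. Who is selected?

Linden

Borda scores:
  Jasper: 7·1 + 13·0 + 4·3 = 19
  Avon: 7·3 + 13·1 + 4·0 = 34
  Dover: 7·0 + 13·2 + 4·1 = 30
  Linden: 7·2 + 13·3 + 4·2 = 61
Linden has the highest total.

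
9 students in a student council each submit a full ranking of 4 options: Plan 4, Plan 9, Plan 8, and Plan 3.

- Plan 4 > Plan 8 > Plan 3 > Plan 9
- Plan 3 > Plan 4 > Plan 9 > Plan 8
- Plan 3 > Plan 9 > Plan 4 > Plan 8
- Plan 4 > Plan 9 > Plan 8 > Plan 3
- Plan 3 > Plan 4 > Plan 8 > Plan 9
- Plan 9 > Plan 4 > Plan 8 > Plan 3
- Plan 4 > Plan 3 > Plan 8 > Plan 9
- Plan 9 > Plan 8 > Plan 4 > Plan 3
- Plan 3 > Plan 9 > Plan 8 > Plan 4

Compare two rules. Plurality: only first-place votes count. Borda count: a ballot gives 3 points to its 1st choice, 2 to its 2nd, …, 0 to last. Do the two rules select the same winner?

No

Plurality first-place counts: Plan 4 3, Plan 9 2, Plan 8 0, Plan 3 4 → Plan 3.
Borda totals: Plan 4 17, Plan 9 13, Plan 8 9, Plan 3 15 → Plan 4.
The two rules disagree: plurality picks Plan 3, Borda picks Plan 4.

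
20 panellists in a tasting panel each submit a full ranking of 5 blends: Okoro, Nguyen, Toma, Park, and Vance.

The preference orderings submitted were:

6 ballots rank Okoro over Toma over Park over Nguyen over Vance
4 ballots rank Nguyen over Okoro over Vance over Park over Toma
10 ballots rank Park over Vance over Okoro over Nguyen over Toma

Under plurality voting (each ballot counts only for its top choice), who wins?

Park

First-place vote totals:
  Okoro: 6
  Nguyen: 4
  Toma: 0
  Park: 10
  Vance: 0
Park has the most first-place votes.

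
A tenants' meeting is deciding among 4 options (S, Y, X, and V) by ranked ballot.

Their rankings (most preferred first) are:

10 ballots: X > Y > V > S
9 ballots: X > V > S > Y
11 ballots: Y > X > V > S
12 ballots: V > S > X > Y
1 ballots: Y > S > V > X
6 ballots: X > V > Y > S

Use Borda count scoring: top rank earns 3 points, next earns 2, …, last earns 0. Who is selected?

Borda scores:
  S: 10·0 + 9·1 + 11·0 + 12·2 + 2 + 6·0 = 35
  Y: 10·2 + 9·0 + 11·3 + 12·0 + 3 + 6·1 = 62
  X: 10·3 + 9·3 + 11·2 + 12·1 + 0 + 6·3 = 109
  V: 10·1 + 9·2 + 11·1 + 12·3 + 1 + 6·2 = 88
X has the highest total.

X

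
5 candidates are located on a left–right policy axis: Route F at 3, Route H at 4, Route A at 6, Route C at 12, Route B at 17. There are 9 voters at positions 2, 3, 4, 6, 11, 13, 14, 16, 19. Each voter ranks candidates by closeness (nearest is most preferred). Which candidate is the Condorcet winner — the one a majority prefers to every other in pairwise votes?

With single-peaked preferences on a line, the Condorcet winner is the candidate closest to the median voter.
The median voter (position 11) is closest to Route C at 12.
Check: Route C vs Route H — voters closer to Route C: 5 of 9.

Route C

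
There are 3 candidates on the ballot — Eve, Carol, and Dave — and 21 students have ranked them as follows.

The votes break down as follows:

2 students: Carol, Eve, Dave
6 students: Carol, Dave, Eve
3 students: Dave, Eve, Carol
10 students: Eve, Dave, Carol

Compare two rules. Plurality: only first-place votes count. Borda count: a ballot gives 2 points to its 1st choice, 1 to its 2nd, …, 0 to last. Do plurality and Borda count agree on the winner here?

Plurality first-place counts: Eve 10, Carol 8, Dave 3 → Eve.
Borda totals: Eve 25, Carol 16, Dave 22 → Eve.
The two rules agree on Eve.

Yes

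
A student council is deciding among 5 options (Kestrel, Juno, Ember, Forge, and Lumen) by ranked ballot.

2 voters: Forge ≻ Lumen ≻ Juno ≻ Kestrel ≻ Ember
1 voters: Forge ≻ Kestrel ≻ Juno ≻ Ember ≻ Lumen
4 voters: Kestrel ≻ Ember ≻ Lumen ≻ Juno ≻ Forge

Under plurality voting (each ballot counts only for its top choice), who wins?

First-place vote totals:
  Kestrel: 4
  Juno: 0
  Ember: 0
  Forge: 3
  Lumen: 0
Kestrel has the most first-place votes.

Kestrel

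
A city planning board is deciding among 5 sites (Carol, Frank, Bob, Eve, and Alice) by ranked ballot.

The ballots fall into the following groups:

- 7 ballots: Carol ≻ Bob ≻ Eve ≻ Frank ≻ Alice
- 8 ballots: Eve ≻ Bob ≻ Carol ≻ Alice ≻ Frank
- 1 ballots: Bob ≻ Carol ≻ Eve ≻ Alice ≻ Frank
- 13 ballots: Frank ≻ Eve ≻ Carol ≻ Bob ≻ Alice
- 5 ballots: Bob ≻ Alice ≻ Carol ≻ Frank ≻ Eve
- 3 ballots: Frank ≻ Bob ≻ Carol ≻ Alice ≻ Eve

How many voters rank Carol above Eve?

16

Ballots ranking Carol above Eve: 7+1+5+3 = 16.
Ballots ranking Eve above Carol: 8+13 = 21.
So 16 of 37 voters prefer Carol to Eve.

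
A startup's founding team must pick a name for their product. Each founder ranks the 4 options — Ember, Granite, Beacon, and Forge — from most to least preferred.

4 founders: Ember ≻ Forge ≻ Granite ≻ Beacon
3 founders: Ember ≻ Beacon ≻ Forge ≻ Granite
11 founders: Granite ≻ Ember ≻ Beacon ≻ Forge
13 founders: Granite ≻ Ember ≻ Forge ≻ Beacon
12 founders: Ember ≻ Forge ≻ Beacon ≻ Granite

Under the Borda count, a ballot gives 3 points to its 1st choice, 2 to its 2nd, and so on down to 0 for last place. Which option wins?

Ember

Borda scores:
  Ember: 4·3 + 3·3 + 11·2 + 13·2 + 12·3 = 105
  Granite: 4·1 + 3·0 + 11·3 + 13·3 + 12·0 = 76
  Beacon: 4·0 + 3·2 + 11·1 + 13·0 + 12·1 = 29
  Forge: 4·2 + 3·1 + 11·0 + 13·1 + 12·2 = 48
Ember has the highest total.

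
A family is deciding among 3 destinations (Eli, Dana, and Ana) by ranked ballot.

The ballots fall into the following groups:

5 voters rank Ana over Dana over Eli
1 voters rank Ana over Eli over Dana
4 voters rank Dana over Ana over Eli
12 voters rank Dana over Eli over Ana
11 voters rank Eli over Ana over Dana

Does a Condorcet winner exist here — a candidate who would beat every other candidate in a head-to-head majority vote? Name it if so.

Head-to-head results (33 voters total):
Eli vs Dana: Dana wins 21–12.
Eli vs Ana: Eli wins 23–10.
Dana vs Ana: Ana wins 17–16.
No candidate beats all others: Eli beats Ana beats Dana beats Eli, a majority cycle.

There is no Condorcet winner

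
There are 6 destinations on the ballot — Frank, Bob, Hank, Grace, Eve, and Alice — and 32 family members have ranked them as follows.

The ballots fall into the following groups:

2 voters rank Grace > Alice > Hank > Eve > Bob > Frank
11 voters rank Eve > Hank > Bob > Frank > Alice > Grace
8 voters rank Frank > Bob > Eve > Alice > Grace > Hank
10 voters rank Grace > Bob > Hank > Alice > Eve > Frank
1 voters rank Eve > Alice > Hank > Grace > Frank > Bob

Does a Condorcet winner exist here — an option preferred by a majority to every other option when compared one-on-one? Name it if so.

Head-to-head results (32 voters total):
Frank vs Bob: Bob wins 23–9.
Frank vs Hank: Hank wins 24–8.
Frank vs Grace: Frank wins 19–13.
Frank vs Eve: Eve wins 24–8.
Frank vs Alice: Frank wins 19–13.
Bob vs Hank: Bob wins 18–14.
Bob vs Grace: Bob wins 19–13.
Bob vs Eve: Bob wins 18–14.
Bob vs Alice: Bob wins 29–3.
Hank vs Grace: Grace wins 20–12.
Hank vs Eve: Eve wins 20–12.
Hank vs Alice: Hank wins 21–11.
Grace vs Eve: Eve wins 20–12.
Grace vs Alice: Alice wins 20–12.
Eve vs Alice: Eve wins 20–12.
Bob beats each rival — Frank (23–9), Hank (18–14), Grace (19–13), Eve (18–14), Alice (29–3) — so Bob is the Condorcet winner.

Bob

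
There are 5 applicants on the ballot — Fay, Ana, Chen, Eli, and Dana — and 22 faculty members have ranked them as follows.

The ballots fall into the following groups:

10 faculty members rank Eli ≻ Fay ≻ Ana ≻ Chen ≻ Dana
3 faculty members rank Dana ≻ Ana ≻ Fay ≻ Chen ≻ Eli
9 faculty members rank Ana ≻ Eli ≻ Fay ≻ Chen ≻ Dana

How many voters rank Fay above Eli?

3

Ballots ranking Fay above Eli: 3.
Ballots ranking Eli above Fay: 10+9 = 19.
So 3 of 22 voters prefer Fay to Eli.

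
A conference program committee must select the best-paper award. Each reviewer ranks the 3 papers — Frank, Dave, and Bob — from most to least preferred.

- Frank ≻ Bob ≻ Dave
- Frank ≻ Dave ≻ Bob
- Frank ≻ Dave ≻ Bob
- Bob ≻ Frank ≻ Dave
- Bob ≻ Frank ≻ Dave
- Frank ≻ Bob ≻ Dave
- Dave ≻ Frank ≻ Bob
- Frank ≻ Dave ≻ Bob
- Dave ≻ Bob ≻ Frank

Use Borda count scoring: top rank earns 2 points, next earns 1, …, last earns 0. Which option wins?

Borda scores:
  Frank: 2 + 2 + 2 + 1 + 1 + 2 + 1 + 2 + 0 = 13
  Dave: 0 + 1 + 1 + 0 + 0 + 0 + 2 + 1 + 2 = 7
  Bob: 1 + 0 + 0 + 2 + 2 + 1 + 0 + 0 + 1 = 7
Frank has the highest total.

Frank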